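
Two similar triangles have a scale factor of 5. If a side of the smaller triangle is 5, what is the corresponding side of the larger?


Similar triangles have proportional sides
Scale factor = 5
Smaller side = 5
Corresponding larger side = 5 * 5
= 25

25


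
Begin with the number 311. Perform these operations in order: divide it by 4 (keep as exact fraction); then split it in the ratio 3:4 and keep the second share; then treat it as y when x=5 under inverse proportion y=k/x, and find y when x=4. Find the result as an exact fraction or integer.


Start with 311.
Step 1: Divide by 4: 311 / 4 = 311/4
Step 2: Split 3:4, second share = 311/4 * 4/7 = 311/7
Step 3: Inverse prop: k = (311/7)*5; new y = k/4 = 311/7*5/4 = 1555/28
Final result = 1555/28

1555/28


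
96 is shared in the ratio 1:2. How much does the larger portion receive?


Total parts = 1 + 2 = 3
Value per part = 96 / 3 = 32
First share = 1 * 32 = 32
Second share = 2 * 32 = 64
Larger share = 64

64


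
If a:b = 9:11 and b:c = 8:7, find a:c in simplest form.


Given a:b = 9:11 and b:c = 8:7
Make b consistent. Multiply first ratio by 8: a:b = 72:88
Multiply second ratio by 11: b:c = 88:77
Now b = 88 in both, so a:b:c = 72:88:77
Therefore a:c = 72:77
Simplify by GCD: a:c = 72:77

72:77


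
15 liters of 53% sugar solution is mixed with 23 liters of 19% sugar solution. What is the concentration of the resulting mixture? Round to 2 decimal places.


Solute in mixture 1 = 53% of 15 L = 15*53/100 = 159/20 L
Solute in mixture 2 = 19% of 23 L = 23*19/100 = 437/100 L
Total solute = 159/20 + 437/100 = 308/25 L
Total volume = 15 + 23 = 38 L
Final concentration = 308/25/38 * 100 = 32.42%

32.42


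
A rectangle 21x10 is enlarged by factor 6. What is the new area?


Original dimensions: 21 x 10
Enlargement factor = 6
New width = 21 * 6 = 126
New height = 10 * 6 = 60
New area = 126 * 60 = 7560

7560


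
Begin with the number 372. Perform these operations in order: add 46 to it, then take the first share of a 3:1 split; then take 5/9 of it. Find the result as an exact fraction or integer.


Start with 372.
Step 1: Add 46: 372+46=418; split 3:1 first = 418*3/4 = 627/2
Step 2: Take 5/9: 627/2 * 5/9 = 1045/6
Final result = 1045/6

1045/6


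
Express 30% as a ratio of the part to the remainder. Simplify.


Part = 30%, Remainder = 70%
Ratio = 30:70
GCD(30, 70) = 10
Simplify: 3:7 = 3:7

3:7


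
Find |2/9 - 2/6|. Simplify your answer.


Simplify: 2/9 = 2/9 and 2/6 = 1/3
Find common denominator: LCD = 9
Convert: 2/9 and 3/9
Difference = |2 - 3|/9 = 1/9
Simplified = 1/9

1/9


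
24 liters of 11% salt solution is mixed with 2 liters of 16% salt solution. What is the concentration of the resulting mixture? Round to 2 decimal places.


Solute in mixture 1 = 11% of 24 L = 24*11/100 = 66/25 L
Solute in mixture 2 = 16% of 2 L = 2*16/100 = 8/25 L
Total solute = 66/25 + 8/25 = 74/25 L
Total volume = 24 + 2 = 26 L
Final concentration = 74/25/26 * 100 = 11.38%

11.38


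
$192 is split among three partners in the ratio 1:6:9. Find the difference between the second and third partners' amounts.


Total parts = 1 + 6 + 9 = 16
Value per part = 192 / 16 = 12
Shares: 1*12=12, 6*12=72, 9*12=108
Second share = 72, third share = 108
Difference = |72 - 108| = 36

36


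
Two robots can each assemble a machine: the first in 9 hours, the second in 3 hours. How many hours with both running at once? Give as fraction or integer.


Rate of A = 1/9 job per hour
Rate of B = 1/3 job per hour
Combined rate = 1/9 + 1/3
Find common denominator: (3 + 9)/(9*3) = 12/27
Combined rate = 4/9 job per hour
Time together = 1 / (4/9) = 9/4 hours

9/4


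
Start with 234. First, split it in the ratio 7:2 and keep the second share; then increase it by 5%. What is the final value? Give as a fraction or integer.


Start with 234.
Step 1: Split 7:2, second share = 234 * 2/9 = 52
Step 2: Increase by 5%: 52 * 105/100 = 273/5
Final result = 273/5

273/5


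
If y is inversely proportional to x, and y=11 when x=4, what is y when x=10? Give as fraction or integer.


Inverse proportion: y = k/x
Find k: k = 4 * 11 = 44
Compute y at x=10: y = 44/10
y = 22/5

22/5


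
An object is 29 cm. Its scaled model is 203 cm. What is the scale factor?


Original length = 29 cm
Scaled length = 203 cm
Scale factor = 203 / 29
= 7

7


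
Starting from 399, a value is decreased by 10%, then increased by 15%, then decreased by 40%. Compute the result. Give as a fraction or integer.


Start: 399
Step 1: decrease by 10% => multiply by 90/100
  399 * 90/100 = 3591/10
Step 2: increase by 15% => multiply by 115/100
  3591/10 * 115/100 = 82593/200
Step 3: decrease by 40% => multiply by 60/100
  82593/200 * 60/100 = 247779/1000
Final value = 247779/1000

247779/1000


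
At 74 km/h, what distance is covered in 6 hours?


Using distance = speed * time
Speed = 74 km/h
Time = 6 hours
Distance = 74 * 6
= 444 km

444


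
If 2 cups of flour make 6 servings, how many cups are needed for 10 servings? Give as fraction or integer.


Original: 2 cups for 6 servings
Target servings = 10
Scaling factor = 10/6
New amount = 2 * 10/6
= 20/6
= 10/3 cups

10/3


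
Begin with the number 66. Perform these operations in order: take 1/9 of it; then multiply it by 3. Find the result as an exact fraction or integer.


Start with 66.
Step 1: Take 1/9: 66 * 1/9 = 22/3
Step 2: Multiply by 3: 22/3 * 3 = 22
Final result = 22

22


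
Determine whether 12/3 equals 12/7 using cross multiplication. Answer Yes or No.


Cross multiply to check 12/3 = 12/7
Left cross product: 12 * 7 = 84
Right cross product: 3 * 12 = 36
84 != 36
Not equal, so proportions differ => No

No


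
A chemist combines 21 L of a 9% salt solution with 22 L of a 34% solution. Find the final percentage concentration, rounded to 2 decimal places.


Solute in mixture 1 = 9% of 21 L = 21*9/100 = 189/100 L
Solute in mixture 2 = 34% of 22 L = 22*34/100 = 187/25 L
Total solute = 189/100 + 187/25 = 937/100 L
Total volume = 21 + 22 = 43 L
Final concentration = 937/100/43 * 100 = 21.79%

21.79


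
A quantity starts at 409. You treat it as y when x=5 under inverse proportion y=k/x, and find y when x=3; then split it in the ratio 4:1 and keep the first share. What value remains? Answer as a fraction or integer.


Start with 409.
Step 1: Inverse prop: k = (409)*5; new y = k/3 = 409*5/3 = 2045/3
Step 2: Split 4:1, first share = 2045/3 * 4/5 = 1636/3
Final result = 1636/3

1636/3


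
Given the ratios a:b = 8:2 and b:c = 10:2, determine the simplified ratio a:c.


Given a:b = 8:2 and b:c = 10:2
Make b consistent. Multiply first ratio by 10: a:b = 80:20
Multiply second ratio by 2: b:c = 20:4
Now b = 20 in both, so a:b:c = 80:20:4
Therefore a:c = 80:4
Simplify by GCD: a:c = 20:1

20:1


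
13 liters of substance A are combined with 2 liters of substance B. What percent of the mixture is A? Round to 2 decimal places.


Volume of A = 13 L
Volume of B = 2 L
Total volume = 13 + 2 = 15 L
Percentage of A = (13/15) * 100
= 86.67%

86.67


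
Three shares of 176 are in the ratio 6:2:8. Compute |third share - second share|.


Total parts = 6 + 2 + 8 = 16
Value per part = 176 / 16 = 11
Shares: 6*11=66, 2*11=22, 8*11=88
Third share = 88, second share = 22
Difference = |88 - 22| = 66

66


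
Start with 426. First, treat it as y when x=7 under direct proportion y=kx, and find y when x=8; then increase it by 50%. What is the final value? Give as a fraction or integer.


Start with 426.
Step 1: Direct prop: k = (426)/7; new y = k*8 = 426*8/7 = 3408/7
Step 2: Increase by 50%: 3408/7 * 150/100 = 5112/7
Final result = 5112/7

5112/7


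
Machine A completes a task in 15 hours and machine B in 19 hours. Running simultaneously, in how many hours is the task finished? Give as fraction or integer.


Rate of A = 1/15 job per hour
Rate of B = 1/19 job per hour
Combined rate = 1/15 + 1/19
Find common denominator: (19 + 15)/(15*19) = 34/285
Combined rate = 34/285 job per hour
Time together = 1 / (34/285) = 285/34 hours

285/34


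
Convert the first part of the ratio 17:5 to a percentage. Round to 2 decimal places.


Total parts = 17 + 5 = 22
First part fraction = 17/22
Percentage = (17/22) * 100
= 0.772727 * 100
= 77.27%

77.27


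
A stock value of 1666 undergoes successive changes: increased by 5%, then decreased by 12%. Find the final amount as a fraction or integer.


Start: 1666
Step 1: increase by 5% => multiply by 105/100
  1666 * 105/100 = 17493/10
Step 2: decrease by 12% => multiply by 88/100
  17493/10 * 88/100 = 192423/125
Final value = 192423/125

192423/125


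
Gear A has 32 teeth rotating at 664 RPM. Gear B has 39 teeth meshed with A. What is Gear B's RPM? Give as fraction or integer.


Gear ratio: teeth_A * RPM_A = teeth_B * RPM_B
32 * 664 = 39 * RPM_B
21248 = 39 * RPM_B
RPM_B = 21248 / 39
RPM_B = 21248/39

21248/39


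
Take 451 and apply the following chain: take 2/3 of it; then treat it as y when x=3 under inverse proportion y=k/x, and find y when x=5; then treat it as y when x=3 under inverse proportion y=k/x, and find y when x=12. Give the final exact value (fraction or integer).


Start with 451.
Step 1: Take 2/3: 451 * 2/3 = 902/3
Step 2: Inverse prop: k = (902/3)*3; new y = k/5 = 902/3*3/5 = 902/5
Step 3: Inverse prop: k = (902/5)*3; new y = k/12 = 902/5*3/12 = 451/10
Final result = 451/10

451/10


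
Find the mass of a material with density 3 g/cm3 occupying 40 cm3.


Using mass = density * volume
Density = 3 g/cm3
Volume = 40 cm3
Mass = 3 * 40
= 120 g

120


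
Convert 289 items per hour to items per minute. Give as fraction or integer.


Converting from per hour to per minute
Rate = 289 items per hour
Divide by 60: 289/60
= 289/60 items per minute

289/60


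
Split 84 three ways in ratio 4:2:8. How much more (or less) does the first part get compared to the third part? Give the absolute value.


Total parts = 4 + 2 + 8 = 14
Value per part = 84 / 14 = 6
Shares: 4*6=24, 2*6=12, 8*6=48
First share = 24, third share = 48
Difference = |24 - 48| = 24

24


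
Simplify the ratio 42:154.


Find GCD(42, 154)
GCD = 14
Divide both by 14: 42/14 = 3, 154/14 = 11
Simplified ratio = 3:11

3:11


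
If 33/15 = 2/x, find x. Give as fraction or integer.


Setting up: 33/15 = 2/x
Cross multiply: 33 * x = 15 * 2
33x = 30
x = 30/33
x = 10/11

10/11


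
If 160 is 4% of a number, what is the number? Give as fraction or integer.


Given: 160 is 4% of the whole
Set up: 160 = 4/100 * whole
whole = 160 * 100 / 4
whole = 16000 / 4
whole = 4000

4000


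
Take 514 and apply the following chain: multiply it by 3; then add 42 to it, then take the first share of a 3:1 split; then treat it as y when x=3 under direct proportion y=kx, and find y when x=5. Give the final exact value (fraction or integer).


Start with 514.
Step 1: Multiply by 3: 514 * 3 = 1542
Step 2: Add 42: 1542+42=1584; split 3:1 first = 1584*3/4 = 1188
Step 3: Direct prop: k = (1188)/3; new y = k*5 = 1188*5/3 = 1980
Final result = 1980

1980


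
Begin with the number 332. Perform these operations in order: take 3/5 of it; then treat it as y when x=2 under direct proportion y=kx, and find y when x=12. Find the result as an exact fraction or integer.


Start with 332.
Step 1: Take 3/5: 332 * 3/5 = 996/5
Step 2: Direct prop: k = (996/5)/2; new y = k*12 = 996/5*12/2 = 5976/5
Final result = 5976/5

5976/5


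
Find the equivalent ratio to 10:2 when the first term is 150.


Original ratio: 10:2
First term target: 150
Scale factor = 150 / 10 = 15
Multiply second term: 2 * 15 = 30
Equivalent ratio = 150:30

150:30


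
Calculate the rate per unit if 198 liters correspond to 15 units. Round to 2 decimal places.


Total liters = 198
Number of units = 15
Unit rate = 198 / 15
= 13.20 liters per unit

13.20


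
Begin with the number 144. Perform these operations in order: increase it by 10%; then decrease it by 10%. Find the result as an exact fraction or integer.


Start with 144.
Step 1: Increase by 10%: 144 * 110/100 = 792/5
Step 2: Decrease by 10%: 792/5 * 90/100 = 3564/25
Final result = 3564/25

3564/25


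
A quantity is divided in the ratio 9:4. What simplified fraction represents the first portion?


Total parts = 9 + 4 = 13
First part fraction = 9/13
Simplify: 9/13 = 9/13

9/13


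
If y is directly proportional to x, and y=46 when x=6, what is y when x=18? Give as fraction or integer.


Direct proportion: y = kx
Find k: k = 46/6 = 23/3
Compute y at x=18: y = 23/3 * 18
y = 138

138


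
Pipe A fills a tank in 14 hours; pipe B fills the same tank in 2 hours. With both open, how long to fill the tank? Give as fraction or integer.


Rate of A = 1/14 job per hour
Rate of B = 1/2 job per hour
Combined rate = 1/14 + 1/2
Find common denominator: (2 + 14)/(14*2) = 16/28
Combined rate = 4/7 job per hour
Time together = 1 / (4/7) = 7/4 hours

7/4


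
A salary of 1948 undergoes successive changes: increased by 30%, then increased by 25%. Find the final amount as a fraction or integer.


Start: 1948
Step 1: increase by 30% => multiply by 130/100
  1948 * 130/100 = 12662/5
Step 2: increase by 25% => multiply by 125/100
  12662/5 * 125/100 = 6331/2
Final value = 6331/2

6331/2


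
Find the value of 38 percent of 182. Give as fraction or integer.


Compute 38% of 182
Convert percentage: 38% = 38/100
Multiply: 182 * 38/100
= 6916/100
= 1729/25

1729/25


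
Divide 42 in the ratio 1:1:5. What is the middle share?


Ratio = 1:1:5
Total parts = 1 + 1 + 5 = 7
Value per part = 42 / 7 = 6
First share = 1 * 6 = 6
Middle share = 1 * 6 = 6
Third share = 5 * 6 = 30

6


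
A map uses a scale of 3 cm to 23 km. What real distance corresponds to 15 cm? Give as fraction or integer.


Map scale: 3 cm = 23 km
Measured distance on map = 15 cm
Set up proportion: 15 * 23 / 3
= 345 / 3
= 115 km

115


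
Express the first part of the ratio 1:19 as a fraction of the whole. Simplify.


Total parts = 1 + 19 = 20
First part fraction = 1/20
Simplify: 1/20 = 1/20

1/20


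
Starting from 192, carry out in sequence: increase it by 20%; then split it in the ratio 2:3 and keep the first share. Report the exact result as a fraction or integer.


Start with 192.
Step 1: Increase by 20%: 192 * 120/100 = 1152/5
Step 2: Split 2:3, first share = 1152/5 * 2/5 = 2304/25
Final result = 2304/25

2304/25


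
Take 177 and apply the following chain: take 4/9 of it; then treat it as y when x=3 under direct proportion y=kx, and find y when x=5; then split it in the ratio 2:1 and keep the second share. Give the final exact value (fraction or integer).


Start with 177.
Step 1: Take 4/9: 177 * 4/9 = 236/3
Step 2: Direct prop: k = (236/3)/3; new y = k*5 = 236/3*5/3 = 1180/9
Step 3: Split 2:1, second share = 1180/9 * 1/3 = 1180/27
Final result = 1180/27

1180/27


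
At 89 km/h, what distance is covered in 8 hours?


Using distance = speed * time
Speed = 89 km/h
Time = 8 hours
Distance = 89 * 8
= 712 km

712


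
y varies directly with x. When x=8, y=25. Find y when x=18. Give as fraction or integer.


Direct proportion: y = kx
Find k: k = 25/8 = 25/8
Compute y at x=18: y = 25/8 * 18
y = 225/4

225/4


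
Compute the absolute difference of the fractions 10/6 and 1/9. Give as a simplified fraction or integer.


Simplify: 10/6 = 5/3 and 1/9 = 1/9
Find common denominator: LCD = 9
Convert: 15/9 and 1/9
Difference = |15 - 1|/9 = 14/9
Simplified = 14/9

14/9


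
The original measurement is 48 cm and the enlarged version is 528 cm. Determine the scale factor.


Original length = 48 cm
Scaled length = 528 cm
Scale factor = 528 / 48
= 11

11


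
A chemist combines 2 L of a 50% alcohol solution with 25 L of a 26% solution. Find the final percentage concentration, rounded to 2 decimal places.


Solute in mixture 1 = 50% of 2 L = 2*50/100 = 1 L
Solute in mixture 2 = 26% of 25 L = 25*26/100 = 13/2 L
Total solute = 1 + 13/2 = 15/2 L
Total volume = 2 + 25 = 27 L
Final concentration = 15/2/27 * 100 = 27.78%

27.78


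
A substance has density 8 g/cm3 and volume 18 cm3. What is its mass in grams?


Using mass = density * volume
Density = 8 g/cm3
Volume = 18 cm3
Mass = 8 * 18
= 144 g

144


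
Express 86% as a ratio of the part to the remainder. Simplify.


Part = 86%, Remainder = 14%
Ratio = 86:14
GCD(86, 14) = 2
Simplify: 43:7 = 43:7

43:7


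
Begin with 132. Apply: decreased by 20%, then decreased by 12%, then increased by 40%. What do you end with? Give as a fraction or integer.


Start: 132
Step 1: decrease by 20% => multiply by 80/100
  132 * 80/100 = 528/5
Step 2: decrease by 12% => multiply by 88/100
  528/5 * 88/100 = 11616/125
Step 3: increase by 40% => multiply by 140/100
  11616/125 * 140/100 = 81312/625
Final value = 81312/625

81312/625


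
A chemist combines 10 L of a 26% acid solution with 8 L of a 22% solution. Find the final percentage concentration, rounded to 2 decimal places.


Solute in mixture 1 = 26% of 10 L = 10*26/100 = 13/5 L
Solute in mixture 2 = 22% of 8 L = 8*22/100 = 44/25 L
Total solute = 13/5 + 44/25 = 109/25 L
Total volume = 10 + 8 = 18 L
Final concentration = 109/25/18 * 100 = 24.22%

24.22


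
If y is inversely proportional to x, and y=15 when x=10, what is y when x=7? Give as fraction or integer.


Inverse proportion: y = k/x
Find k: k = 10 * 15 = 150
Compute y at x=7: y = 150/7
y = 150/7

150/7


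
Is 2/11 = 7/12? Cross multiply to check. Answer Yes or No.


Cross multiply to check 2/11 = 7/12
Left cross product: 2 * 12 = 24
Right cross product: 11 * 7 = 77
24 != 77
Not equal, so proportions differ => No

No


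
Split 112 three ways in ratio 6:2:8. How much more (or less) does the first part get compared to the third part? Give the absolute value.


Total parts = 6 + 2 + 8 = 16
Value per part = 112 / 16 = 7
Shares: 6*7=42, 2*7=14, 8*7=56
First share = 42, third share = 56
Difference = |42 - 56| = 14

14


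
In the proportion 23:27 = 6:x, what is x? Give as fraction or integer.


Setting up: 23/27 = 6/x
Cross multiply: 23 * x = 27 * 6
23x = 162
x = 162/23
x = 162/23

162/23


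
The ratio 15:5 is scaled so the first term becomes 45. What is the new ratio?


Original ratio: 15:5
First term target: 45
Scale factor = 45 / 15 = 3
Multiply second term: 5 * 3 = 15
Equivalent ratio = 45:15

45:15


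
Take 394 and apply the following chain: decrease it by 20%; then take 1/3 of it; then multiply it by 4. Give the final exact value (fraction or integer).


Start with 394.
Step 1: Decrease by 20%: 394 * 80/100 = 1576/5
Step 2: Take 1/3: 1576/5 * 1/3 = 1576/15
Step 3: Multiply by 4: 1576/15 * 4 = 6304/15
Final result = 6304/15

6304/15


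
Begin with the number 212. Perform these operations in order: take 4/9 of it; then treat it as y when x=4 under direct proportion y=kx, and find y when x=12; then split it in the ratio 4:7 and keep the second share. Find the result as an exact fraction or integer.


Start with 212.
Step 1: Take 4/9: 212 * 4/9 = 848/9
Step 2: Direct prop: k = (848/9)/4; new y = k*12 = 848/9*12/4 = 848/3
Step 3: Split 4:7, second share = 848/3 * 7/11 = 5936/33
Final result = 5936/33

5936/33


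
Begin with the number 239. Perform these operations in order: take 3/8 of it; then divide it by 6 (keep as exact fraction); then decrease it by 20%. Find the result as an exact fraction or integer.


Start with 239.
Step 1: Take 3/8: 239 * 3/8 = 717/8
Step 2: Divide by 6: 717/8 / 6 = 239/16
Step 3: Decrease by 20%: 239/16 * 80/100 = 239/20
Final result = 239/20

239/20


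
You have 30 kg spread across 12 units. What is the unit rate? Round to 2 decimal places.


Total kg = 30
Number of units = 12
Unit rate = 30 / 12
= 2.50 kg per unit

2.50


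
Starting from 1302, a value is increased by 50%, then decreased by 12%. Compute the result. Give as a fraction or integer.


Start: 1302
Step 1: increase by 50% => multiply by 150/100
  1302 * 150/100 = 1953
Step 2: decrease by 12% => multiply by 88/100
  1953 * 88/100 = 42966/25
Final value = 42966/25

42966/25


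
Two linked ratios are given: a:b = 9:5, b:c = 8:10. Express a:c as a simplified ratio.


Given a:b = 9:5 and b:c = 8:10
Make b consistent. Multiply first ratio by 8: a:b = 72:40
Multiply second ratio by 5: b:c = 40:50
Now b = 40 in both, so a:b:c = 72:40:50
Therefore a:c = 72:50
Simplify by GCD: a:c = 36:25

36:25


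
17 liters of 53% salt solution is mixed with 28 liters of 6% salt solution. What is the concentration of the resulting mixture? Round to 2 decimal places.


Solute in mixture 1 = 53% of 17 L = 17*53/100 = 901/100 L
Solute in mixture 2 = 6% of 28 L = 28*6/100 = 42/25 L
Total solute = 901/100 + 42/25 = 1069/100 L
Total volume = 17 + 28 = 45 L
Final concentration = 1069/100/45 * 100 = 23.76%

23.76


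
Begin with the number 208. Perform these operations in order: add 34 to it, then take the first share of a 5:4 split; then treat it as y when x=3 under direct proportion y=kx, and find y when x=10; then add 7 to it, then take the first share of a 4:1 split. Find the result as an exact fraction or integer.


Start with 208.
Step 1: Add 34: 208+34=242; split 5:4 first = 242*5/9 = 1210/9
Step 2: Direct prop: k = (1210/9)/3; new y = k*10 = 1210/9*10/3 = 12100/27
Step 3: Add 7: 12100/27+7=12289/27; split 4:1 first = 12289/27*4/5 = 49156/135
Final result = 49156/135

49156/135


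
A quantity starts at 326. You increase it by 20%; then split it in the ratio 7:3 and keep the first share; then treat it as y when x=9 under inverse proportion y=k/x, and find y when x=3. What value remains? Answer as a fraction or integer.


Start with 326.
Step 1: Increase by 20%: 326 * 120/100 = 1956/5
Step 2: Split 7:3, first share = 1956/5 * 7/10 = 6846/25
Step 3: Inverse prop: k = (6846/25)*9; new y = k/3 = 6846/25*9/3 = 20538/25
Final result = 20538/25

20538/25


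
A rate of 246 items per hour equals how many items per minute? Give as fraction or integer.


Converting from per hour to per minute
Rate = 246 items per hour
Divide by 60: 246/60
= 41/10 items per minute

41/10


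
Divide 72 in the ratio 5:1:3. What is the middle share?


Ratio = 5:1:3
Total parts = 5 + 1 + 3 = 9
Value per part = 72 / 9 = 8
First share = 5 * 8 = 40
Middle share = 1 * 8 = 8
Third share = 3 * 8 = 24

8


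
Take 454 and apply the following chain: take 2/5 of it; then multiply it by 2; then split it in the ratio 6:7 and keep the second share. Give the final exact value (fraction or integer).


Start with 454.
Step 1: Take 2/5: 454 * 2/5 = 908/5
Step 2: Multiply by 2: 908/5 * 2 = 1816/5
Step 3: Split 6:7, second share = 1816/5 * 7/13 = 12712/65
Final result = 12712/65

12712/65


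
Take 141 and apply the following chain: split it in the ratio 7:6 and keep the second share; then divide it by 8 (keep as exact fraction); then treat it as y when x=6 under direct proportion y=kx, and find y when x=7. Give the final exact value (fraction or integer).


Start with 141.
Step 1: Split 7:6, second share = 141 * 6/13 = 846/13
Step 2: Divide by 8: 846/13 / 8 = 423/52
Step 3: Direct prop: k = (423/52)/6; new y = k*7 = 423/52*7/6 = 987/104
Final result = 987/104

987/104


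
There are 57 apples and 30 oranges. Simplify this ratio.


Find GCD(57, 30)
GCD = 3
Divide both by 3: 57/3 = 19, 30/3 = 10
Simplified ratio = 19:10

19:10


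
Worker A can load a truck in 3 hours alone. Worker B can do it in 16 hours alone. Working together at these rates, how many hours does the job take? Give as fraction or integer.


Rate of A = 1/3 job per hour
Rate of B = 1/16 job per hour
Combined rate = 1/3 + 1/16
Find common denominator: (16 + 3)/(3*16) = 19/48
Combined rate = 19/48 job per hour
Time together = 1 / (19/48) = 48/19 hours

48/19


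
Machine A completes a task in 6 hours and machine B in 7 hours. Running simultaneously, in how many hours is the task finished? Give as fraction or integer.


Rate of A = 1/6 job per hour
Rate of B = 1/7 job per hour
Combined rate = 1/6 + 1/7
Find common denominator: (7 + 6)/(6*7) = 13/42
Combined rate = 13/42 job per hour
Time together = 1 / (13/42) = 42/13 hours

42/13


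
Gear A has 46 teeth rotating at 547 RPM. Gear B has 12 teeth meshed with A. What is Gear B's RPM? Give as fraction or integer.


Gear ratio: teeth_A * RPM_A = teeth_B * RPM_B
46 * 547 = 12 * RPM_B
25162 = 12 * RPM_B
RPM_B = 25162 / 12
RPM_B = 12581/6

12581/6


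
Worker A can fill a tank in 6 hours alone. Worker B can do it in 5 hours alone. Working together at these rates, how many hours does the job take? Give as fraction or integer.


Rate of A = 1/6 job per hour
Rate of B = 1/5 job per hour
Combined rate = 1/6 + 1/5
Find common denominator: (5 + 6)/(6*5) = 11/30
Combined rate = 11/30 job per hour
Time together = 1 / (11/30) = 30/11 hours

30/11


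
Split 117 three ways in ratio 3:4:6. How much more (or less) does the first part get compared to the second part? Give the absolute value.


Total parts = 3 + 4 + 6 = 13
Value per part = 117 / 13 = 9
Shares: 3*9=27, 4*9=36, 6*9=54
First share = 27, second share = 36
Difference = |27 - 36| = 9

9


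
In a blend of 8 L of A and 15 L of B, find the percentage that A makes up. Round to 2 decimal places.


Volume of A = 8 L
Volume of B = 15 L
Total volume = 8 + 15 = 23 L
Percentage of A = (8/23) * 100
= 34.78%

34.78


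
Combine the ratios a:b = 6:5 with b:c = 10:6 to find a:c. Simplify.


Given a:b = 6:5 and b:c = 10:6
Make b consistent. Multiply first ratio by 10: a:b = 60:50
Multiply second ratio by 5: b:c = 50:30
Now b = 50 in both, so a:b:c = 60:50:30
Therefore a:c = 60:30
Simplify by GCD: a:c = 2:1

2:1


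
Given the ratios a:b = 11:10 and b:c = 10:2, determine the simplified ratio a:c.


Given a:b = 11:10 and b:c = 10:2
Make b consistent. Multiply first ratio by 10: a:b = 110:100
Multiply second ratio by 10: b:c = 100:20
Now b = 100 in both, so a:b:c = 110:100:20
Therefore a:c = 110:20
Simplify by GCD: a:c = 11:2

11:2


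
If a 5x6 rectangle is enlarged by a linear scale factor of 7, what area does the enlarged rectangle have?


Original dimensions: 5 x 6
Enlargement factor = 7
New width = 5 * 7 = 35
New height = 6 * 7 = 42
New area = 35 * 42 = 1470

1470


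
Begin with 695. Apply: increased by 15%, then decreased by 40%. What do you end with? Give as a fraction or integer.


Start: 695
Step 1: increase by 15% => multiply by 115/100
  695 * 115/100 = 3197/4
Step 2: decrease by 40% => multiply by 60/100
  3197/4 * 60/100 = 9591/20
Final value = 9591/20

9591/20


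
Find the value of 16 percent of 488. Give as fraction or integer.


Compute 16% of 488
Convert percentage: 16% = 16/100
Multiply: 488 * 16/100
= 7808/100
= 1952/25

1952/25


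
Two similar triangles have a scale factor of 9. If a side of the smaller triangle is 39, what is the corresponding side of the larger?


Similar triangles have proportional sides
Scale factor = 9
Smaller side = 39
Corresponding larger side = 39 * 9
= 351

351


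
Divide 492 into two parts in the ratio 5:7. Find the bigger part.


Total parts = 5 + 7 = 12
Value per part = 492 / 12 = 41
First share = 5 * 41 = 205
Second share = 7 * 41 = 287
Larger share = 287

287


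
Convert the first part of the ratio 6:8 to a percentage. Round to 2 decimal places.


Total parts = 6 + 8 = 14
First part fraction = 6/14
Percentage = (6/14) * 100
= 0.428571 * 100
= 42.86%

42.86


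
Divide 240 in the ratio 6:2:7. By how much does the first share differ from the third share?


Total parts = 6 + 2 + 7 = 15
Value per part = 240 / 15 = 16
Shares: 6*16=96, 2*16=32, 7*16=112
First share = 96, third share = 112
Difference = |96 - 112| = 16

16


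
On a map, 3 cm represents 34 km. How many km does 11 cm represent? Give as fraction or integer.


Map scale: 3 cm = 34 km
Measured distance on map = 11 cm
Set up proportion: 11 * 34 / 3
= 374 / 3
= 374/3 km

374/3


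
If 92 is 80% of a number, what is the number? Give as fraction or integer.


Given: 92 is 80% of the whole
Set up: 92 = 80/100 * whole
whole = 92 * 100 / 80
whole = 9200 / 80
whole = 115

115


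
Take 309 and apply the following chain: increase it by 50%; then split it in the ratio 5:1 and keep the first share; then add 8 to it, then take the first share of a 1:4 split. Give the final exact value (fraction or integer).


Start with 309.
Step 1: Increase by 50%: 309 * 150/100 = 927/2
Step 2: Split 5:1, first share = 927/2 * 5/6 = 1545/4
Step 3: Add 8: 1545/4+8=1577/4; split 1:4 first = 1577/4*1/5 = 1577/20
Final result = 1577/20

1577/20


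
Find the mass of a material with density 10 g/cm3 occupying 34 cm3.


Using mass = density * volume
Density = 10 g/cm3
Volume = 34 cm3
Mass = 10 * 34
= 340 g

340


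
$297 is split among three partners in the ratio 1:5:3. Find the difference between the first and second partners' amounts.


Total parts = 1 + 5 + 3 = 9
Value per part = 297 / 9 = 33
Shares: 1*33=33, 5*33=165, 3*33=99
First share = 33, second share = 165
Difference = |33 - 165| = 132

132


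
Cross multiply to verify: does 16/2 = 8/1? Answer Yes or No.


Cross multiply to check 16/2 = 8/1
Left cross product: 16 * 1 = 16
Right cross product: 2 * 8 = 16
16 = 16
Equal, so proportions match => Yes

Yes


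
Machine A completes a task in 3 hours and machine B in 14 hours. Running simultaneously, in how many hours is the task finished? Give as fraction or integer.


Rate of A = 1/3 job per hour
Rate of B = 1/14 job per hour
Combined rate = 1/3 + 1/14
Find common denominator: (14 + 3)/(3*14) = 17/42
Combined rate = 17/42 job per hour
Time together = 1 / (17/42) = 42/17 hours

42/17


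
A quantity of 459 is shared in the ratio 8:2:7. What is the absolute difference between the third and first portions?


Total parts = 8 + 2 + 7 = 17
Value per part = 459 / 17 = 27
Shares: 8*27=216, 2*27=54, 7*27=189
Third share = 189, first share = 216
Difference = |189 - 216| = 27

27


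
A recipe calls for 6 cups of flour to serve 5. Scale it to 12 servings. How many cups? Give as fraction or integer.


Original: 6 cups for 5 servings
Target servings = 12
Scaling factor = 12/5
New amount = 6 * 12/5
= 72/5
= 72/5 cups

72/5


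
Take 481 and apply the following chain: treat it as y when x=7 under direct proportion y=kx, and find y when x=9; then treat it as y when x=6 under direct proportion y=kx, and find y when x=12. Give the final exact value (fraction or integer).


Start with 481.
Step 1: Direct prop: k = (481)/7; new y = k*9 = 481*9/7 = 4329/7
Step 2: Direct prop: k = (4329/7)/6; new y = k*12 = 4329/7*12/6 = 8658/7
Final result = 8658/7

8658/7


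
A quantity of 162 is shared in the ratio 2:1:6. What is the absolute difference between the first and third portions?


Total parts = 2 + 1 + 6 = 9
Value per part = 162 / 9 = 18
Shares: 2*18=36, 1*18=18, 6*18=108
First share = 36, third share = 108
Difference = |36 - 108| = 72

72


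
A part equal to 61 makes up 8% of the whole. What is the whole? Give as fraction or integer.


Given: 61 is 8% of the whole
Set up: 61 = 8/100 * whole
whole = 61 * 100 / 8
whole = 6100 / 8
whole = 1525/2

1525/2


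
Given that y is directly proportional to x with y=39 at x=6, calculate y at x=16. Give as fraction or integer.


Direct proportion: y = kx
Find k: k = 39/6 = 13/2
Compute y at x=16: y = 13/2 * 16
y = 104

104


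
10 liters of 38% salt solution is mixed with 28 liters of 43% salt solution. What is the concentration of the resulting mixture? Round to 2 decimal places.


Solute in mixture 1 = 38% of 10 L = 10*38/100 = 19/5 L
Solute in mixture 2 = 43% of 28 L = 28*43/100 = 301/25 L
Total solute = 19/5 + 301/25 = 396/25 L
Total volume = 10 + 28 = 38 L
Final concentration = 396/25/38 * 100 = 41.68%

41.68


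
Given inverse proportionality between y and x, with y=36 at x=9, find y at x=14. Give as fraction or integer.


Inverse proportion: y = k/x
Find k: k = 9 * 36 = 324
Compute y at x=14: y = 324/14
y = 162/7

162/7


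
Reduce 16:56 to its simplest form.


Find GCD(16, 56)
GCD = 8
Divide both by 8: 16/8 = 2, 56/8 = 7
Simplified ratio = 2:7

2:7


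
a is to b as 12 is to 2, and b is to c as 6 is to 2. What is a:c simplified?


Given a:b = 12:2 and b:c = 6:2
Make b consistent. Multiply first ratio by 6: a:b = 72:12
Multiply second ratio by 2: b:c = 12:4
Now b = 12 in both, so a:b:c = 72:12:4
Therefore a:c = 72:4
Simplify by GCD: a:c = 18:1

18:1


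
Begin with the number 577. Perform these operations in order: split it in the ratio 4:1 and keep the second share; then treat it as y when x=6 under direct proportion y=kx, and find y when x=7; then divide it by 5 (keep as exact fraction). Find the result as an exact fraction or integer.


Start with 577.
Step 1: Split 4:1, second share = 577 * 1/5 = 577/5
Step 2: Direct prop: k = (577/5)/6; new y = k*7 = 577/5*7/6 = 4039/30
Step 3: Divide by 5: 4039/30 / 5 = 4039/150
Final result = 4039/150

4039/150


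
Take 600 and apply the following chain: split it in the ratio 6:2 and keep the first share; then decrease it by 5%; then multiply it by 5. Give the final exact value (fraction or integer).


Start with 600.
Step 1: Split 6:2, first share = 600 * 6/8 = 450
Step 2: Decrease by 5%: 450 * 95/100 = 855/2
Step 3: Multiply by 5: 855/2 * 5 = 4275/2
Final result = 4275/2

4275/2


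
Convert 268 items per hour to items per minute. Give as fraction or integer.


Converting from per hour to per minute
Rate = 268 items per hour
Divide by 60: 268/60
= 67/15 items per minute

67/15


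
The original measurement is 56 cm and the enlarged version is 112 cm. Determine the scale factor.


Original length = 56 cm
Scaled length = 112 cm
Scale factor = 112 / 56
= 2

2


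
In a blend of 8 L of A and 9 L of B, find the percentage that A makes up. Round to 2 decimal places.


Volume of A = 8 L
Volume of B = 9 L
Total volume = 8 + 9 = 17 L
Percentage of A = (8/17) * 100
= 47.06%

47.06


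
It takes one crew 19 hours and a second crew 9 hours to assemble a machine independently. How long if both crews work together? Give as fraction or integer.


Rate of A = 1/19 job per hour
Rate of B = 1/9 job per hour
Combined rate = 1/19 + 1/9
Find common denominator: (9 + 19)/(19*9) = 28/171
Combined rate = 28/171 job per hour
Time together = 1 / (28/171) = 171/28 hours

171/28


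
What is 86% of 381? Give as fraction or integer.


Compute 86% of 381
Convert percentage: 86% = 86/100
Multiply: 381 * 86/100
= 32766/100
= 16383/50

16383/50


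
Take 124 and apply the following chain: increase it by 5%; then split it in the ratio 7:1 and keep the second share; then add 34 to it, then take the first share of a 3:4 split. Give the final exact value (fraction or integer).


Start with 124.
Step 1: Increase by 5%: 124 * 105/100 = 651/5
Step 2: Split 7:1, second share = 651/5 * 1/8 = 651/40
Step 3: Add 34: 651/40+34=2011/40; split 3:4 first = 2011/40*3/7 = 6033/280
Final result = 6033/280

6033/280


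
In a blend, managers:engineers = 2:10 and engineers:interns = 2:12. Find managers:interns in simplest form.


Given a:b = 2:10 and b:c = 2:12
Make b consistent. Multiply first ratio by 2: a:b = 4:20
Multiply second ratio by 10: b:c = 20:120
Now b = 20 in both, so a:b:c = 4:20:120
Therefore a:c = 4:120
Simplify by GCD: a:c = 1:30

1:30


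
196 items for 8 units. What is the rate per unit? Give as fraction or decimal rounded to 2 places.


Total items = 196
Number of units = 8
Unit rate = 196 / 8
= 24.50 items per unit

24.50


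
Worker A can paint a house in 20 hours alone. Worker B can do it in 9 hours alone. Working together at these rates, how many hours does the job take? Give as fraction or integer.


Rate of A = 1/20 job per hour
Rate of B = 1/9 job per hour
Combined rate = 1/20 + 1/9
Find common denominator: (9 + 20)/(20*9) = 29/180
Combined rate = 29/180 job per hour
Time together = 1 / (29/180) = 180/29 hours

180/29


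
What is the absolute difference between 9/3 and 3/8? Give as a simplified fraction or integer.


Simplify: 9/3 = 3 and 3/8 = 3/8
Find common denominator: LCD = 8
Convert: 24/8 and 3/8
Difference = |24 - 3|/8 = 21/8
Simplified = 21/8

21/8


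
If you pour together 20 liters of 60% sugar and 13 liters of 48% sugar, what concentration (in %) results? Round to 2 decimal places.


Solute in mixture 1 = 60% of 20 L = 20*60/100 = 12 L
Solute in mixture 2 = 48% of 13 L = 13*48/100 = 156/25 L
Total solute = 12 + 156/25 = 456/25 L
Total volume = 20 + 13 = 33 L
Final concentration = 456/25/33 * 100 = 55.27%

55.27


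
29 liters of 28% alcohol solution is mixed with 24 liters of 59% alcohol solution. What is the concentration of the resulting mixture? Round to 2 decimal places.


Solute in mixture 1 = 28% of 29 L = 29*28/100 = 203/25 L
Solute in mixture 2 = 59% of 24 L = 24*59/100 = 354/25 L
Total solute = 203/25 + 354/25 = 557/25 L
Total volume = 29 + 24 = 53 L
Final concentration = 557/25/53 * 100 = 42.04%

42.04


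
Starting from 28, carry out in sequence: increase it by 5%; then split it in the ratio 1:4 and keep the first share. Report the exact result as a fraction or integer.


Start with 28.
Step 1: Increase by 5%: 28 * 105/100 = 147/5
Step 2: Split 1:4, first share = 147/5 * 1/5 = 147/25
Final result = 147/25

147/25


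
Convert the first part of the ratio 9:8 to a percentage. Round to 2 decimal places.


Total parts = 9 + 8 = 17
First part fraction = 9/17
Percentage = (9/17) * 100
= 0.529412 * 100
= 52.94%

52.94


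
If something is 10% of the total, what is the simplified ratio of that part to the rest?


Part = 10%, Remainder = 90%
Ratio = 10:90
GCD(10, 90) = 10
Simplify: 1:9 = 1:9

1:9


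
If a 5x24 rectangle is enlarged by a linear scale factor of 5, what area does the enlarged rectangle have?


Original dimensions: 5 x 24
Enlargement factor = 5
New width = 5 * 5 = 25
New height = 24 * 5 = 120
New area = 25 * 120 = 3000

3000


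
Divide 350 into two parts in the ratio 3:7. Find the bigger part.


Total parts = 3 + 7 = 10
Value per part = 350 / 10 = 35
First share = 3 * 35 = 105
Second share = 7 * 35 = 245
Larger share = 245

245


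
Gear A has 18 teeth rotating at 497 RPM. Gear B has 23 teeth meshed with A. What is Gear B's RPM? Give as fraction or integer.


Gear ratio: teeth_A * RPM_A = teeth_B * RPM_B
18 * 497 = 23 * RPM_B
8946 = 23 * RPM_B
RPM_B = 8946 / 23
RPM_B = 8946/23

8946/23


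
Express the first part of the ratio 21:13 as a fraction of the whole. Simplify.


Total parts = 21 + 13 = 34
First part fraction = 21/34
Simplify: 21/34 = 21/34

21/34


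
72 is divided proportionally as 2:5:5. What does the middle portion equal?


Ratio = 2:5:5
Total parts = 2 + 5 + 5 = 12
Value per part = 72 / 12 = 6
First share = 2 * 6 = 12
Middle share = 5 * 6 = 30
Third share = 5 * 6 = 30

30


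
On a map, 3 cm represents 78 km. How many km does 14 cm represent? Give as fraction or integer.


Map scale: 3 cm = 78 km
Measured distance on map = 14 cm
Set up proportion: 14 * 78 / 3
= 1092 / 3
= 364 km

364


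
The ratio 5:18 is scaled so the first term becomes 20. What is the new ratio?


Original ratio: 5:18
First term target: 20
Scale factor = 20 / 5 = 4
Multiply second term: 18 * 4 = 72
Equivalent ratio = 20:72

20:72


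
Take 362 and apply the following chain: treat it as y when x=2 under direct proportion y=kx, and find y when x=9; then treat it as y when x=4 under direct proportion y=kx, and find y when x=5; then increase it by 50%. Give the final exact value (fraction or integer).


Start with 362.
Step 1: Direct prop: k = (362)/2; new y = k*9 = 362*9/2 = 1629
Step 2: Direct prop: k = (1629)/4; new y = k*5 = 1629*5/4 = 8145/4
Step 3: Increase by 50%: 8145/4 * 150/100 = 24435/8
Final result = 24435/8

24435/8


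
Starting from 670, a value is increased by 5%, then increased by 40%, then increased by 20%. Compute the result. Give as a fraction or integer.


Start: 670
Step 1: increase by 5% => multiply by 105/100
  670 * 105/100 = 1407/2
Step 2: increase by 40% => multiply by 140/100
  1407/2 * 140/100 = 9849/10
Step 3: increase by 20% => multiply by 120/100
  9849/10 * 120/100 = 29547/25
Final value = 29547/25

29547/25
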